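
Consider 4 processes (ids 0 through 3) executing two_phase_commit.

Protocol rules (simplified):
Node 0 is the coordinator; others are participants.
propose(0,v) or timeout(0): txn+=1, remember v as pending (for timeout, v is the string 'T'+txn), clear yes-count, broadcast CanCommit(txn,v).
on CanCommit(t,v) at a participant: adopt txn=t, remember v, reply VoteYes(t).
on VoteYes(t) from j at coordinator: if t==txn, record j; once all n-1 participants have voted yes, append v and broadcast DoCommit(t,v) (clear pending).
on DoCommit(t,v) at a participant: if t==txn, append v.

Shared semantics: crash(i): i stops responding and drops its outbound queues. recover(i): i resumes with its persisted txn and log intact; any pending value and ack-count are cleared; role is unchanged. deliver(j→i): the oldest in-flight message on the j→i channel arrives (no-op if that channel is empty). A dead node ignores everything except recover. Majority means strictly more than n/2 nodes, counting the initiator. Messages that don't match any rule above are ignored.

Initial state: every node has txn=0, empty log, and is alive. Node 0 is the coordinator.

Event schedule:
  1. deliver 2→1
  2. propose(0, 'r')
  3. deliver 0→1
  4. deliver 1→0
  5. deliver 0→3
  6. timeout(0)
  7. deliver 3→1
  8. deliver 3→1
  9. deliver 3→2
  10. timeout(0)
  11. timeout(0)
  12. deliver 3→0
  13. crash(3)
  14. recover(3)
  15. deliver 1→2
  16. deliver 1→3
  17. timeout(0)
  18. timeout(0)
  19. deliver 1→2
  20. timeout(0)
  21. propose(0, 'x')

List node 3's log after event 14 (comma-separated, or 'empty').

empty

e1 deliver 2→1: ·
e2 propose(0,'r'): 0[coor,t=1,-]
e3 deliver 0→1: 1[part,t=1,-]
e4 deliver 1→0: ·
e5 deliver 0→3: 3[part,t=1,-]
e6 timeout(0): 0[coor,t=2,-]
e7 deliver 3→1: ·
e8 deliver 3→1: ·
e9 deliver 3→2: ·
e10 timeout(0): 0[coor,t=3,-]
e11 timeout(0): 0[coor,t=4,-]
e12 deliver 3→0: ·
e13 crash(3): 3[✗part,t=1,-]
e14 recover(3): 3[part,t=1,-]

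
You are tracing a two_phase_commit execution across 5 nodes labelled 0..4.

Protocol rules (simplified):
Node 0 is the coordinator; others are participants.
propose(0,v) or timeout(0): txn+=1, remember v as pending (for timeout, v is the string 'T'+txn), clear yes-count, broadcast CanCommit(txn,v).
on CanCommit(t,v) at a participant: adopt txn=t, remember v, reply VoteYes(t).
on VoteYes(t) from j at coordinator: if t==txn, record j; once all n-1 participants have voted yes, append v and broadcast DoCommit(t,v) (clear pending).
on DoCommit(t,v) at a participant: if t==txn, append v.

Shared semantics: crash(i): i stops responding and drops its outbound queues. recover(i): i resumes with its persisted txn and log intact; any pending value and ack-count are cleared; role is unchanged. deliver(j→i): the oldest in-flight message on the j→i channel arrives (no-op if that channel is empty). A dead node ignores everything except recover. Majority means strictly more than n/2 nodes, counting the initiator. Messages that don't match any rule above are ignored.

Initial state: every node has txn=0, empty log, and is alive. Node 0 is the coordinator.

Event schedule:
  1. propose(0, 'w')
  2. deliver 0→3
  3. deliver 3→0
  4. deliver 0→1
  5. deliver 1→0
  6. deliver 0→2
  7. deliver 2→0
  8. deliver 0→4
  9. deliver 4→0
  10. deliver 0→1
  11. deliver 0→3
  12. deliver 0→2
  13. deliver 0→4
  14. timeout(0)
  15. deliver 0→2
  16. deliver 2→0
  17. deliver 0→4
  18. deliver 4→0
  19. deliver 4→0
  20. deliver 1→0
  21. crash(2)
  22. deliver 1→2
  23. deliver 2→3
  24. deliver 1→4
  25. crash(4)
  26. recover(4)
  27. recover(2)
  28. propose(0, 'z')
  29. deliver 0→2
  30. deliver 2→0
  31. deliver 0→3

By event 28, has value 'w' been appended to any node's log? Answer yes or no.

yes

[1] propose(0,'w') → N0(coor t1 [-])
[2] deliver 0→3 → N3(part t1 [-])
[3] deliver 3→0 → ∅
[4] deliver 0→1 → N1(part t1 [-])
[5] deliver 1→0 → ∅
[6] deliver 0→2 → N2(part t1 [-])
[7] deliver 2→0 → ∅
[8] deliver 0→4 → N4(part t1 [-])
[9] deliver 4→0 → N0(coor t1 [w])
[10] deliver 0→1 → N1(part t1 [w])
[11] deliver 0→3 → N3(part t1 [w])
[12] deliver 0→2 → N2(part t1 [w])
[13] deliver 0→4 → N4(part t1 [w])
[14] timeout(0) → N0(coor t2 [w])
[15] deliver 0→2 → N2(part t2 [w])
[16] deliver 2→0 → ∅
[17] deliver 0→4 → N4(part t2 [w])
[18] deliver 4→0 → ∅
[19] deliver 4→0 → ∅
[20] deliver 1→0 → ∅
[21] crash(2) → N2(✗part t2 [w])
[22] deliver 1→2 → ∅
[23] deliver 2→3 → ∅
[24] deliver 1→4 → ∅
[25] crash(4) → N4(✗part t2 [w])
[26] recover(4) → N4(part t2 [w])
[27] recover(2) → N2(part t2 [w])
[28] propose(0,'z') → N0(coor t3 [w])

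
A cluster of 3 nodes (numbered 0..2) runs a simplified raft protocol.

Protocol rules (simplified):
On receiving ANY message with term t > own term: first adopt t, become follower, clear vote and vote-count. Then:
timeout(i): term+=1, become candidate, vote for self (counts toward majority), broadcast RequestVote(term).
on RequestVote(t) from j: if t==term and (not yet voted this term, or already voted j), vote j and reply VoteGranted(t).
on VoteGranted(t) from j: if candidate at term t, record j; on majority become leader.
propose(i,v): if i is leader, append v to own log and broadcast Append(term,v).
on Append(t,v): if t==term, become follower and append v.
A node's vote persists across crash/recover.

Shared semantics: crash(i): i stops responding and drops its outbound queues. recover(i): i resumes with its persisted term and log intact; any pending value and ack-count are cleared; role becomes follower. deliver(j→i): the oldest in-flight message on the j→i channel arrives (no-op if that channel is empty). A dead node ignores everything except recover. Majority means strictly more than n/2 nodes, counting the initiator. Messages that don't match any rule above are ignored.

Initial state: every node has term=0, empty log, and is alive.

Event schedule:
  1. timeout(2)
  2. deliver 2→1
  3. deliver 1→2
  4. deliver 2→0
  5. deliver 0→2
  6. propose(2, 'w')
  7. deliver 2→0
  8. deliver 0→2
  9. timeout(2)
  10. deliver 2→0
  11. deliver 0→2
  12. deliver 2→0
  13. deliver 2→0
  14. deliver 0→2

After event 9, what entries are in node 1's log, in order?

empty

[1] timeout(2) → N2(cand t1 [-])
[2] deliver 2→1 → N1(foll t1 [-])
[3] deliver 1→2 → N2(lead t1 [-])
[4] deliver 2→0 → N0(foll t1 [-])
[5] deliver 0→2 → ∅
[6] propose(2,'w') → N2(lead t1 [w])
[7] deliver 2→0 → N0(foll t1 [w])
[8] deliver 0→2 → ∅
[9] timeout(2) → N2(cand t2 [w])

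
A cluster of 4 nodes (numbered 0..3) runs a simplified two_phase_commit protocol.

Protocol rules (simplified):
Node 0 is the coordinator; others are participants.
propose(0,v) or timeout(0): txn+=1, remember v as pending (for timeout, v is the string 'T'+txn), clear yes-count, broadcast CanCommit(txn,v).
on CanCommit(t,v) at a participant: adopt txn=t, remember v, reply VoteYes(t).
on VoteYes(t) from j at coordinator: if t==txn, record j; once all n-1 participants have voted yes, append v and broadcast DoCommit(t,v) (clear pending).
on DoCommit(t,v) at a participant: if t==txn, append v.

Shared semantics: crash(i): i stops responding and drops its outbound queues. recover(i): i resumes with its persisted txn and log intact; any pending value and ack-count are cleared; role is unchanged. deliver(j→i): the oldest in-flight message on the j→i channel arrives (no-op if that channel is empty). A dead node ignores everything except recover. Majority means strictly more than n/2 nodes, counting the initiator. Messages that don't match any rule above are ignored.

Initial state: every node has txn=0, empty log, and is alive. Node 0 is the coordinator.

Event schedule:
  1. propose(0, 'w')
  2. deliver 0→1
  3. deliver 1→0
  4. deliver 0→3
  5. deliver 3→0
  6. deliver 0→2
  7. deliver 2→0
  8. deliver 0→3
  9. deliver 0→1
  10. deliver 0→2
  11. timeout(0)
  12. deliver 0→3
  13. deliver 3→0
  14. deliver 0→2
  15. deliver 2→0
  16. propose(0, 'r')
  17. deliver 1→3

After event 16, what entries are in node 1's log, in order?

e1 propose(0,'w'): 0[coor,t=1,-]
e2 deliver 0→1: 1[part,t=1,-]
e3 deliver 1→0: ·
e4 deliver 0→3: 3[part,t=1,-]
e5 deliver 3→0: ·
e6 deliver 0→2: 2[part,t=1,-]
e7 deliver 2→0: 0[coor,t=1,w]
e8 deliver 0→3: 3[part,t=1,w]
e9 deliver 0→1: 1[part,t=1,w]
e10 deliver 0→2: 2[part,t=1,w]
e11 timeout(0): 0[coor,t=2,w]
e12 deliver 0→3: 3[part,t=2,w]
e13 deliver 3→0: ·
e14 deliver 0→2: 2[part,t=2,w]
e15 deliver 2→0: ·
e16 propose(0,'r'): 0[coor,t=3,w]

w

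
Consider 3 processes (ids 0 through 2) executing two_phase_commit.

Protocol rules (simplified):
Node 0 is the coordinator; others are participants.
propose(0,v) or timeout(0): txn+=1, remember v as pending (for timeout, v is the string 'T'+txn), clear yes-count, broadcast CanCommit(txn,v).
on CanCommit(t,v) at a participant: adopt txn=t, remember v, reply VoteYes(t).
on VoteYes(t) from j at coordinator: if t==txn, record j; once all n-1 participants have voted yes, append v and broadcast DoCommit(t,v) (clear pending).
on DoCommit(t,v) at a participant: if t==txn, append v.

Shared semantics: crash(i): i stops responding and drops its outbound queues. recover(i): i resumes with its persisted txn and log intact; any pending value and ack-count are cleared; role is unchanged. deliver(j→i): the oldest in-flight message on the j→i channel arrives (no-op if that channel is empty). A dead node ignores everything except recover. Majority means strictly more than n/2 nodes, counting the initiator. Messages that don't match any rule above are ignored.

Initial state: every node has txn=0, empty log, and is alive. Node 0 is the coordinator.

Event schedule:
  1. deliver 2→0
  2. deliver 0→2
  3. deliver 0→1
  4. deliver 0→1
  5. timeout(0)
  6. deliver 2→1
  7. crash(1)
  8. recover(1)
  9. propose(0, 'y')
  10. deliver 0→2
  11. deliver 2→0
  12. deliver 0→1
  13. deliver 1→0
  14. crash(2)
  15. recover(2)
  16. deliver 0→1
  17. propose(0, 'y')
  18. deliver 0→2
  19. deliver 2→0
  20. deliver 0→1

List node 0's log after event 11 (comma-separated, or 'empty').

e1 deliver 2→0: ·
e2 deliver 0→2: ·
e3 deliver 0→1: ·
e4 deliver 0→1: ·
e5 timeout(0): 0[coor,t=1,-]
e6 deliver 2→1: ·
e7 crash(1): 1[✗part,t=0,-]
e8 recover(1): 1[part,t=0,-]
e9 propose(0,'y'): 0[coor,t=2,-]
e10 deliver 0→2: 2[part,t=1,-]
e11 deliver 2→0: ·

empty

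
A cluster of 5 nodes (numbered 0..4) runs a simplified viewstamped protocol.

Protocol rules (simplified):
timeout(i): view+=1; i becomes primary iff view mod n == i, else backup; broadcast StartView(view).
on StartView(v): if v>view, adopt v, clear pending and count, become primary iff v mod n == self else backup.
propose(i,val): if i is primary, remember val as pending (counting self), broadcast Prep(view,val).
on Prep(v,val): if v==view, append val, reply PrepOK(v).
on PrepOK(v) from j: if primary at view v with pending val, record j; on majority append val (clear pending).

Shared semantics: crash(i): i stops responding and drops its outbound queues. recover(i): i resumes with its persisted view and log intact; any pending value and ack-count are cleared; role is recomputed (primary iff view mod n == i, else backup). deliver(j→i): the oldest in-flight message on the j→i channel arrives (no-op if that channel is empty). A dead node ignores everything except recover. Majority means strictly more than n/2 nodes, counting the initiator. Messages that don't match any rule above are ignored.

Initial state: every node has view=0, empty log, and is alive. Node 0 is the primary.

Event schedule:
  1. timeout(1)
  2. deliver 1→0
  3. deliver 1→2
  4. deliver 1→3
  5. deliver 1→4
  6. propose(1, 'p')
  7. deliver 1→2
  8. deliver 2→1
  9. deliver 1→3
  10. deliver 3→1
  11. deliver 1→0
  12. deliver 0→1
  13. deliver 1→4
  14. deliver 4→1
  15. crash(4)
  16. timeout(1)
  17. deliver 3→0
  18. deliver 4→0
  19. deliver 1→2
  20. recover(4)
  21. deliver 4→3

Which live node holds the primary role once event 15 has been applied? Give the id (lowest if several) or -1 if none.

e1 timeout(1): 1[prim,v=1,-]
e2 deliver 1→0: 0[back,v=1,-]
e3 deliver 1→2: 2[back,v=1,-]
e4 deliver 1→3: 3[back,v=1,-]
e5 deliver 1→4: 4[back,v=1,-]
e6 propose(1,'p'): ·
e7 deliver 1→2: 2[back,v=1,p]
e8 deliver 2→1: ·
e9 deliver 1→3: 3[back,v=1,p]
e10 deliver 3→1: 1[prim,v=1,p]
e11 deliver 1→0: 0[back,v=1,p]
e12 deliver 0→1: ·
e13 deliver 1→4: 4[back,v=1,p]
e14 deliver 4→1: ·
e15 crash(4): 4[✗back,v=1,p]

1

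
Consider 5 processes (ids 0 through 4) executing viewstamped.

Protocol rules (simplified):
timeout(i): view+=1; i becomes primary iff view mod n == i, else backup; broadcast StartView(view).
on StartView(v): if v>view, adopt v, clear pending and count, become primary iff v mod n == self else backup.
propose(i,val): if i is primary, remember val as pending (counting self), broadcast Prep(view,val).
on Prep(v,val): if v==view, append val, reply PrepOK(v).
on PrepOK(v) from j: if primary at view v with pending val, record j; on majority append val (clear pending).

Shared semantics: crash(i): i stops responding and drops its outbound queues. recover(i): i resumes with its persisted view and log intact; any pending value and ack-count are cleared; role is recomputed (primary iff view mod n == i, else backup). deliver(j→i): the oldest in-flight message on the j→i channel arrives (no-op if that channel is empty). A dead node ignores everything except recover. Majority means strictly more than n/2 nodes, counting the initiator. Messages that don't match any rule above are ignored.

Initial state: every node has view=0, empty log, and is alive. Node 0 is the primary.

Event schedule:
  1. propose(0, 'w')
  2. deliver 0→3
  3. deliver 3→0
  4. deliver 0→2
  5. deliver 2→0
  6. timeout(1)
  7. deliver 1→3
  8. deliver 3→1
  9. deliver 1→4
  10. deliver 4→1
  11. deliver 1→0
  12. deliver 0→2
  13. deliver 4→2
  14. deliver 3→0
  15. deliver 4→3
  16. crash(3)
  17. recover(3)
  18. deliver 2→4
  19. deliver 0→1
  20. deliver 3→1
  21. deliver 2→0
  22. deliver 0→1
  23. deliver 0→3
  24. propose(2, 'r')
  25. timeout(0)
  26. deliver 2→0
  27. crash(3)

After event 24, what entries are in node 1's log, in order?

empty

step 1 propose(0,'w'): —
step 2 deliver 0→3: 3={back,v=0,log=w}
step 3 deliver 3→0: —
step 4 deliver 0→2: 2={back,v=0,log=w}
step 5 deliver 2→0: 0={prim,v=0,log=w}
step 6 timeout(1): 1={prim,v=1,log=-}
step 7 deliver 1→3: 3={back,v=1,log=w}
step 8 deliver 3→1: —
step 9 deliver 1→4: 4={back,v=1,log=-}
step 10 deliver 4→1: —
step 11 deliver 1→0: 0={back,v=1,log=w}
step 12 deliver 0→2: —
step 13 deliver 4→2: —
step 14 deliver 3→0: —
step 15 deliver 4→3: —
step 16 crash(3): 3={✗back,v=1,log=w}
step 17 recover(3): 3={back,v=1,log=w}
step 18 deliver 2→4: —
step 19 deliver 0→1: —
step 20 deliver 3→1: —
step 21 deliver 2→0: —
step 22 deliver 0→1: —
step 23 deliver 0→3: —
step 24 propose(2,'r'): —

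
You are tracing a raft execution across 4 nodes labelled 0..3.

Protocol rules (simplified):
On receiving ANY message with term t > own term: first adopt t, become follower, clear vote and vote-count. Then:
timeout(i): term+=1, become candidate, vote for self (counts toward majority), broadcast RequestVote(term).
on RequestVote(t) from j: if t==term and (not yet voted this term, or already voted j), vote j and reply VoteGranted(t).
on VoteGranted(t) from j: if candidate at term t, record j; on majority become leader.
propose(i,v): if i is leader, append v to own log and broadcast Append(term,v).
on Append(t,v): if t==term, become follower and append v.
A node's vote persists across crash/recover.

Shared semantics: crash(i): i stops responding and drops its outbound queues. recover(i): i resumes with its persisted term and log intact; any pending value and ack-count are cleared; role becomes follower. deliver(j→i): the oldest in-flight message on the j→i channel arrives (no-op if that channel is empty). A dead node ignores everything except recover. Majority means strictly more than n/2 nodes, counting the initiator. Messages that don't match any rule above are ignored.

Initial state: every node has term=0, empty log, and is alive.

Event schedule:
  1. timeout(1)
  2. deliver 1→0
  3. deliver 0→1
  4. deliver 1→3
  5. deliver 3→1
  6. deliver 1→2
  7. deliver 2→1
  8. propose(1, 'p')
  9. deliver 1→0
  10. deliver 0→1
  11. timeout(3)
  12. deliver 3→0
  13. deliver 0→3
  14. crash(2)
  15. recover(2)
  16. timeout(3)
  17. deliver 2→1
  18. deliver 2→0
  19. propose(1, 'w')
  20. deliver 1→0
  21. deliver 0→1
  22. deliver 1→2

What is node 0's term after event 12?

2

step 1 timeout(1): 1={cand,t=1,log=-}
step 2 deliver 1→0: 0={foll,t=1,log=-}
step 3 deliver 0→1: —
step 4 deliver 1→3: 3={foll,t=1,log=-}
step 5 deliver 3→1: 1={lead,t=1,log=-}
step 6 deliver 1→2: 2={foll,t=1,log=-}
step 7 deliver 2→1: —
step 8 propose(1,'p'): 1={lead,t=1,log=p}
step 9 deliver 1→0: 0={foll,t=1,log=p}
step 10 deliver 0→1: —
step 11 timeout(3): 3={cand,t=2,log=-}
step 12 deliver 3→0: 0={foll,t=2,log=p}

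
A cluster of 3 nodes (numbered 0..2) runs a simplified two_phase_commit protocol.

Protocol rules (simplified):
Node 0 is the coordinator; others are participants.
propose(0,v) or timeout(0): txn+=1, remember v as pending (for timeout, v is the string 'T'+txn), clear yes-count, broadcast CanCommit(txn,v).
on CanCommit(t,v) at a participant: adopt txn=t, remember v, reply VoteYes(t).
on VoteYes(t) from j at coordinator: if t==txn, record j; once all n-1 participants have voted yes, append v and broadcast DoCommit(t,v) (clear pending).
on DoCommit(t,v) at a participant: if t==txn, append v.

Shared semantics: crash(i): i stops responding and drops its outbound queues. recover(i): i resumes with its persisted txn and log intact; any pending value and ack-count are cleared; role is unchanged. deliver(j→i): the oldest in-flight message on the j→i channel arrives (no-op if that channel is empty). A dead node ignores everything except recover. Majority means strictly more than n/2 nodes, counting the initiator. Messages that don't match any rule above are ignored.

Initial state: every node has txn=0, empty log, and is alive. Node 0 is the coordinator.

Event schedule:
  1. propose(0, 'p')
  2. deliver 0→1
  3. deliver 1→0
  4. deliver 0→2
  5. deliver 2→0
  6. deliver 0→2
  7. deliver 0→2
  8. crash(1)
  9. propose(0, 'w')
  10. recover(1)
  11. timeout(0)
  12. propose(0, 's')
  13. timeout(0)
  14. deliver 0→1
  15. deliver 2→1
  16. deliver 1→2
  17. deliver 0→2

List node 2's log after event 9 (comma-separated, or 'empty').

p

step 1 propose(0,'p'): 0={coor,t=1,log=-}
step 2 deliver 0→1: 1={part,t=1,log=-}
step 3 deliver 1→0: —
step 4 deliver 0→2: 2={part,t=1,log=-}
step 5 deliver 2→0: 0={coor,t=1,log=p}
step 6 deliver 0→2: 2={part,t=1,log=p}
step 7 deliver 0→2: —
step 8 crash(1): 1={✗part,t=1,log=-}
step 9 propose(0,'w'): 0={coor,t=2,log=p}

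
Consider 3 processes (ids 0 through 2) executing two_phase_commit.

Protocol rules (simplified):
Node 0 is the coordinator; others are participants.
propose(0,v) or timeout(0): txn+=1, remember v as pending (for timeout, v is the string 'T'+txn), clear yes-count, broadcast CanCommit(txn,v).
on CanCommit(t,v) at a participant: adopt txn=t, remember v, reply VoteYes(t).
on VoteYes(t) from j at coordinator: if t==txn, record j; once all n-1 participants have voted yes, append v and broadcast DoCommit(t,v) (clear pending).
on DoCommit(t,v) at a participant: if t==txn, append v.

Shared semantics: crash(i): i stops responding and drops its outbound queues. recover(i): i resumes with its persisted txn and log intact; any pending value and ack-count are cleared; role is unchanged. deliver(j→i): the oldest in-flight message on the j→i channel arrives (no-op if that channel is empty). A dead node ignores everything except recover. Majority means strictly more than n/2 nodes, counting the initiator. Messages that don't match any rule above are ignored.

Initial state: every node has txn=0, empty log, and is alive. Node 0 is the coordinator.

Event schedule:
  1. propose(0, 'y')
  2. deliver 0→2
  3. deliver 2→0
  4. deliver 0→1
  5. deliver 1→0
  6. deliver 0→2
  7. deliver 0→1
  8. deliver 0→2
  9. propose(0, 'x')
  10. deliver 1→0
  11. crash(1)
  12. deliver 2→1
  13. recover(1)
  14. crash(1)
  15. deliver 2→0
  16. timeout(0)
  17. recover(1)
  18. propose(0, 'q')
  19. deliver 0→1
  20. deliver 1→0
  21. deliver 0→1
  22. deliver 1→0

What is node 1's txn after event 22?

3

1. propose(0,'y'):  <0:coor t1 ->
2. deliver 0→2:  <2:part t1 ->
3. deliver 2→0:  nop
4. deliver 0→1:  <1:part t1 ->
5. deliver 1→0:  <0:coor t1 y>
6. deliver 0→2:  <2:part t1 y>
7. deliver 0→1:  <1:part t1 y>
8. deliver 0→2:  nop
9. propose(0,'x'):  <0:coor t2 y>
10. deliver 1→0:  nop
11. crash(1):  <1:✗part t1 y>
12. deliver 2→1:  nop
13. recover(1):  <1:part t1 y>
14. crash(1):  <1:✗part t1 y>
15. deliver 2→0:  nop
16. timeout(0):  <0:coor t3 y>
17. recover(1):  <1:part t1 y>
18. propose(0,'q'):  <0:coor t4 y>
19. deliver 0→1:  <1:part t2 y>
20. deliver 1→0:  nop
21. deliver 0→1:  <1:part t3 y>
22. deliver 1→0:  nop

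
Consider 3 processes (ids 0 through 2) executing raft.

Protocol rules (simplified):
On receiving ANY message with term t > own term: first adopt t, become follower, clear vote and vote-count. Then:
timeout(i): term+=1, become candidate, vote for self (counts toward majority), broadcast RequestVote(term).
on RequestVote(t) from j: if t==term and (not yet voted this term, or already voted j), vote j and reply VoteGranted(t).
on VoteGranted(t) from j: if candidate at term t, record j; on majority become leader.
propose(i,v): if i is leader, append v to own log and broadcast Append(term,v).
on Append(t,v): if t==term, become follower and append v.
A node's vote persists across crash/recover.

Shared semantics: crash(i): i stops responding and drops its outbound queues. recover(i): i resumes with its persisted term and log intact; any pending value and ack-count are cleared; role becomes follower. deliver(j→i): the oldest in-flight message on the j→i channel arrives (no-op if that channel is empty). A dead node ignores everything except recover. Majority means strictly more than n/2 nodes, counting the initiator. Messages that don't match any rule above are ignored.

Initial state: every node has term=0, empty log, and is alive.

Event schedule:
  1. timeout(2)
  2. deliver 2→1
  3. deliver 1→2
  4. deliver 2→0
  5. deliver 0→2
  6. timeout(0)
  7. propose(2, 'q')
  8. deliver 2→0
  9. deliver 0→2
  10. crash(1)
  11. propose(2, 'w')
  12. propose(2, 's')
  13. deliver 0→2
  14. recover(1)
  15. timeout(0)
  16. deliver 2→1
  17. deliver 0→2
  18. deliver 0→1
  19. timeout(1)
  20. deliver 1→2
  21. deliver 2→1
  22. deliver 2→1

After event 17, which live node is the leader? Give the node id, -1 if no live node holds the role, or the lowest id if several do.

-1

[1] timeout(2) → N2(cand t1 [-])
[2] deliver 2→1 → N1(foll t1 [-])
[3] deliver 1→2 → N2(lead t1 [-])
[4] deliver 2→0 → N0(foll t1 [-])
[5] deliver 0→2 → ∅
[6] timeout(0) → N0(cand t2 [-])
[7] propose(2,'q') → N2(lead t1 [q])
[8] deliver 2→0 → ∅
[9] deliver 0→2 → N2(foll t2 [q])
[10] crash(1) → N1(✗foll t1 [-])
[11] propose(2,'w') → ∅
[12] propose(2,'s') → ∅
[13] deliver 0→2 → ∅
[14] recover(1) → N1(foll t1 [-])
[15] timeout(0) → N0(cand t3 [-])
[16] deliver 2→1 → N1(foll t1 [q])
[17] deliver 0→2 → N2(foll t3 [q])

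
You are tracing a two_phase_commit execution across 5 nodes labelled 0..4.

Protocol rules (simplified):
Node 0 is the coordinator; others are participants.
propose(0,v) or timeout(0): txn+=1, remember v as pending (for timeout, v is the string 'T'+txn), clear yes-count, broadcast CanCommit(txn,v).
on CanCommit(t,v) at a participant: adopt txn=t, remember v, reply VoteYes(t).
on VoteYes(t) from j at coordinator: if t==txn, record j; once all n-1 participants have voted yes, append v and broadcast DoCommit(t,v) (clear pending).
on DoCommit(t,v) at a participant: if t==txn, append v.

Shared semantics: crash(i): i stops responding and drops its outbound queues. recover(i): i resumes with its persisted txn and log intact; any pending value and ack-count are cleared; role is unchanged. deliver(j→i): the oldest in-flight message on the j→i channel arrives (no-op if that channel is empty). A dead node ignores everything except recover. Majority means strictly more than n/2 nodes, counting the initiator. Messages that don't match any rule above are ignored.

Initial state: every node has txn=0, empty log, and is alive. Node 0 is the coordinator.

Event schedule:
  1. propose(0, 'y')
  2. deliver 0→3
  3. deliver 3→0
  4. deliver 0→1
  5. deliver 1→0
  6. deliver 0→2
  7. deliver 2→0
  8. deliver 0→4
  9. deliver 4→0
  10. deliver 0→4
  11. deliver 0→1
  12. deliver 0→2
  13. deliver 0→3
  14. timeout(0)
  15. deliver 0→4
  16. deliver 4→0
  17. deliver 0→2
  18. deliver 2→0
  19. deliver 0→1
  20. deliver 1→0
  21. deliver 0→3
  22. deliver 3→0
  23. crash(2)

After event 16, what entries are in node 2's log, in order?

y

1. propose(0,'y'):  <0:coor t1 ->
2. deliver 0→3:  <3:part t1 ->
3. deliver 3→0:  nop
4. deliver 0→1:  <1:part t1 ->
5. deliver 1→0:  nop
6. deliver 0→2:  <2:part t1 ->
7. deliver 2→0:  nop
8. deliver 0→4:  <4:part t1 ->
9. deliver 4→0:  <0:coor t1 y>
10. deliver 0→4:  <4:part t1 y>
11. deliver 0→1:  <1:part t1 y>
12. deliver 0→2:  <2:part t1 y>
13. deliver 0→3:  <3:part t1 y>
14. timeout(0):  <0:coor t2 y>
15. deliver 0→4:  <4:part t2 y>
16. deliver 4→0:  nop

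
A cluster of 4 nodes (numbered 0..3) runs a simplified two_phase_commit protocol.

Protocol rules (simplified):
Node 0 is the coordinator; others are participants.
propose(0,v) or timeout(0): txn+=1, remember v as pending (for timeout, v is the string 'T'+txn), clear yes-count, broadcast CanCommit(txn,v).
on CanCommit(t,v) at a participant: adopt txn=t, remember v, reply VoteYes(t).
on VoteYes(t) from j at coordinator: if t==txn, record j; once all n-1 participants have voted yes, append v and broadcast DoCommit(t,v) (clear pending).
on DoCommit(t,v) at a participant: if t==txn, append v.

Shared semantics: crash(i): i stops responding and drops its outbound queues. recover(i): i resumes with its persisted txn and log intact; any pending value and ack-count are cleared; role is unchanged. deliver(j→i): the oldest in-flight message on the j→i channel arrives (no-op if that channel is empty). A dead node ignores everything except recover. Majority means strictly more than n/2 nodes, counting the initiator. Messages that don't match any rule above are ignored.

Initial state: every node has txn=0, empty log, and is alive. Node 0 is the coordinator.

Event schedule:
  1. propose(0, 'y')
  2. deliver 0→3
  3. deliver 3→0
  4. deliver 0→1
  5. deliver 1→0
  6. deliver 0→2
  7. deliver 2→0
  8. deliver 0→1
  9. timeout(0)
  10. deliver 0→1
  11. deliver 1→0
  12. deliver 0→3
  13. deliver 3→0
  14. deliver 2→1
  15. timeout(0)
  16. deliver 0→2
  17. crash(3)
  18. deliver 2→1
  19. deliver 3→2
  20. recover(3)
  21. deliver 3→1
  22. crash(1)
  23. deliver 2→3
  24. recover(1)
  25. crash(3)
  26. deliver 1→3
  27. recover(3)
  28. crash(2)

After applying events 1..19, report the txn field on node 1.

2

after 1 — propose(0,'y'): n0:coor/t1/[-]
after 2 — deliver 0→3: n3:part/t1/[-]
after 3 — deliver 3→0: ·
after 4 — deliver 0→1: n1:part/t1/[-]
after 5 — deliver 1→0: ·
after 6 — deliver 0→2: n2:part/t1/[-]
after 7 — deliver 2→0: n0:coor/t1/[y]
after 8 — deliver 0→1: n1:part/t1/[y]
after 9 — timeout(0): n0:coor/t2/[y]
after 10 — deliver 0→1: n1:part/t2/[y]
after 11 — deliver 1→0: ·
after 12 — deliver 0→3: n3:part/t1/[y]
after 13 — deliver 3→0: ·
after 14 — deliver 2→1: ·
after 15 — timeout(0): n0:coor/t3/[y]
after 16 — deliver 0→2: n2:part/t1/[y]
after 17 — crash(3): n3:✗part/t1/[y]
after 18 — deliver 2→1: ·
after 19 — deliver 3→2: ·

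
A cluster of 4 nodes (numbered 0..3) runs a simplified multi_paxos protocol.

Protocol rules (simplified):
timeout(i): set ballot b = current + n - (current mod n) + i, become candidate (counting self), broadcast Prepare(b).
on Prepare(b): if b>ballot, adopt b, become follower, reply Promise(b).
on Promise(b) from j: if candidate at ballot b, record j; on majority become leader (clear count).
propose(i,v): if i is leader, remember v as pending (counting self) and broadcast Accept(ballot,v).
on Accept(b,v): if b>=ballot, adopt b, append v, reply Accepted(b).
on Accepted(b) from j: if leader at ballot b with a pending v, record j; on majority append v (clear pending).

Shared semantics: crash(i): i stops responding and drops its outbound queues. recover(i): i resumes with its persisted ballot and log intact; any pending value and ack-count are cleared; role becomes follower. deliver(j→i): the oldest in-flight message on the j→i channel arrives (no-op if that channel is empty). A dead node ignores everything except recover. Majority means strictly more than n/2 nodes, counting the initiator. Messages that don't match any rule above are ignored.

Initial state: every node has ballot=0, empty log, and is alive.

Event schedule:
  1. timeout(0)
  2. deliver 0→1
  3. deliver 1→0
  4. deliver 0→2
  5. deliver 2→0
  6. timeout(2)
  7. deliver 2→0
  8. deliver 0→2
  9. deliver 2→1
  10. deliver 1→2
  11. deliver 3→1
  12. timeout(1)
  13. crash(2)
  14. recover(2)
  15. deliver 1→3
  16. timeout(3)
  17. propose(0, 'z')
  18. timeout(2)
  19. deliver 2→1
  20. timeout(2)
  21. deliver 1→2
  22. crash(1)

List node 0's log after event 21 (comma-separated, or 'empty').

e1 timeout(0): 0[cand,b=4,-]
e2 deliver 0→1: 1[foll,b=4,-]
e3 deliver 1→0: ·
e4 deliver 0→2: 2[foll,b=4,-]
e5 deliver 2→0: 0[lead,b=4,-]
e6 timeout(2): 2[cand,b=10,-]
e7 deliver 2→0: 0[foll,b=10,-]
e8 deliver 0→2: ·
e9 deliver 2→1: 1[foll,b=10,-]
e10 deliver 1→2: 2[lead,b=10,-]
e11 deliver 3→1: ·
e12 timeout(1): 1[cand,b=13,-]
e13 crash(2): 2[✗lead,b=10,-]
e14 recover(2): 2[foll,b=10,-]
e15 deliver 1→3: 3[foll,b=13,-]
e16 timeout(3): 3[cand,b=19,-]
e17 propose(0,'z'): ·
e18 timeout(2): 2[cand,b=14,-]
e19 deliver 2→1: 1[foll,b=14,-]
e20 timeout(2): 2[cand,b=18,-]
e21 deliver 1→2: ·

empty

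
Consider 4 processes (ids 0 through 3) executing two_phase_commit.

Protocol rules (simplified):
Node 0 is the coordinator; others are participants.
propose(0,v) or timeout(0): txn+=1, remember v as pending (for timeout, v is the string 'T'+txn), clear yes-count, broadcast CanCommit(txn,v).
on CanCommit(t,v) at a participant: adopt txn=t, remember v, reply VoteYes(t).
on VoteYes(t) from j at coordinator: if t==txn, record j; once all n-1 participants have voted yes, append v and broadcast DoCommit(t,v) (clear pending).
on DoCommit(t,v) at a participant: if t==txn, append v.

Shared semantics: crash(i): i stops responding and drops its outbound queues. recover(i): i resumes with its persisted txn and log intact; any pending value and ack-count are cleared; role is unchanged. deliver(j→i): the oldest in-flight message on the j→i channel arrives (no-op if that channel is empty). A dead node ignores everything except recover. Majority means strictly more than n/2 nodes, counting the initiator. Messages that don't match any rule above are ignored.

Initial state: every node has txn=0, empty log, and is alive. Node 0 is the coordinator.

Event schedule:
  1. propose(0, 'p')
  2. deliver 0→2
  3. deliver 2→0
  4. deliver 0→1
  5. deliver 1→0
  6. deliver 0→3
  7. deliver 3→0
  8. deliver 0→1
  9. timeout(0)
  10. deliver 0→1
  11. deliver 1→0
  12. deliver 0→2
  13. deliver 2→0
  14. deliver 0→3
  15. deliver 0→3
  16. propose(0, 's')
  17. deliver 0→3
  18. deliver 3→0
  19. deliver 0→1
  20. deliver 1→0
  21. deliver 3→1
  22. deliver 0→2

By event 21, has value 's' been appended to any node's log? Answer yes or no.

1. propose(0,'p'):  <0:coor t1 ->
2. deliver 0→2:  <2:part t1 ->
3. deliver 2→0:  nop
4. deliver 0→1:  <1:part t1 ->
5. deliver 1→0:  nop
6. deliver 0→3:  <3:part t1 ->
7. deliver 3→0:  <0:coor t1 p>
8. deliver 0→1:  <1:part t1 p>
9. timeout(0):  <0:coor t2 p>
10. deliver 0→1:  <1:part t2 p>
11. deliver 1→0:  nop
12. deliver 0→2:  <2:part t1 p>
13. deliver 2→0:  nop
14. deliver 0→3:  <3:part t1 p>
15. deliver 0→3:  <3:part t2 p>
16. propose(0,'s'):  <0:coor t3 p>
17. deliver 0→3:  <3:part t3 p>
18. deliver 3→0:  nop
19. deliver 0→1:  <1:part t3 p>
20. deliver 1→0:  nop
21. deliver 3→1:  nop

no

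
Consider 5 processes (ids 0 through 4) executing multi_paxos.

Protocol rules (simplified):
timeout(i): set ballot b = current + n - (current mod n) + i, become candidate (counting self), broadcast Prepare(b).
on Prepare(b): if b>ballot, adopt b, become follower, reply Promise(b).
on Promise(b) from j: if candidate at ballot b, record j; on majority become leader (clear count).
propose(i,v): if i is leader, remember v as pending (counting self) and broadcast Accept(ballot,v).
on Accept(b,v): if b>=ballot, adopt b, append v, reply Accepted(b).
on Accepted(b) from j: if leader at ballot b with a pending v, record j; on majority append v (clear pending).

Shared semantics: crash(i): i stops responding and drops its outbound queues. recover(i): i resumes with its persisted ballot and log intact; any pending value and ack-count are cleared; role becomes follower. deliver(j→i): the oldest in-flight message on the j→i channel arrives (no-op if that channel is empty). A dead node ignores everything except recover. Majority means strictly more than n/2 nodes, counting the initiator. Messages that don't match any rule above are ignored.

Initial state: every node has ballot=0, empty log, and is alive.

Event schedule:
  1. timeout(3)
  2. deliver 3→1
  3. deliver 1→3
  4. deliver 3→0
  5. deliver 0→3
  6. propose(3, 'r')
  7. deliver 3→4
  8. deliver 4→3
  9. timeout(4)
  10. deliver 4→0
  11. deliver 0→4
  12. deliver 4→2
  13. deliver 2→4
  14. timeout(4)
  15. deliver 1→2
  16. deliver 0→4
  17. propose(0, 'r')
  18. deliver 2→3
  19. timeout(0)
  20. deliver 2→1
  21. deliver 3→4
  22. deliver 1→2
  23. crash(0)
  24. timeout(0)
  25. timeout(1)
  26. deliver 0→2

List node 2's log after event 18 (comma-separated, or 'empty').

empty

step 1 timeout(3): 3={cand,b=8,log=-}
step 2 deliver 3→1: 1={foll,b=8,log=-}
step 3 deliver 1→3: —
step 4 deliver 3→0: 0={foll,b=8,log=-}
step 5 deliver 0→3: 3={lead,b=8,log=-}
step 6 propose(3,'r'): —
step 7 deliver 3→4: 4={foll,b=8,log=-}
step 8 deliver 4→3: —
step 9 timeout(4): 4={cand,b=14,log=-}
step 10 deliver 4→0: 0={foll,b=14,log=-}
step 11 deliver 0→4: —
step 12 deliver 4→2: 2={foll,b=14,log=-}
step 13 deliver 2→4: 4={lead,b=14,log=-}
step 14 timeout(4): 4={cand,b=19,log=-}
step 15 deliver 1→2: —
step 16 deliver 0→4: —
step 17 propose(0,'r'): —
step 18 deliver 2→3: —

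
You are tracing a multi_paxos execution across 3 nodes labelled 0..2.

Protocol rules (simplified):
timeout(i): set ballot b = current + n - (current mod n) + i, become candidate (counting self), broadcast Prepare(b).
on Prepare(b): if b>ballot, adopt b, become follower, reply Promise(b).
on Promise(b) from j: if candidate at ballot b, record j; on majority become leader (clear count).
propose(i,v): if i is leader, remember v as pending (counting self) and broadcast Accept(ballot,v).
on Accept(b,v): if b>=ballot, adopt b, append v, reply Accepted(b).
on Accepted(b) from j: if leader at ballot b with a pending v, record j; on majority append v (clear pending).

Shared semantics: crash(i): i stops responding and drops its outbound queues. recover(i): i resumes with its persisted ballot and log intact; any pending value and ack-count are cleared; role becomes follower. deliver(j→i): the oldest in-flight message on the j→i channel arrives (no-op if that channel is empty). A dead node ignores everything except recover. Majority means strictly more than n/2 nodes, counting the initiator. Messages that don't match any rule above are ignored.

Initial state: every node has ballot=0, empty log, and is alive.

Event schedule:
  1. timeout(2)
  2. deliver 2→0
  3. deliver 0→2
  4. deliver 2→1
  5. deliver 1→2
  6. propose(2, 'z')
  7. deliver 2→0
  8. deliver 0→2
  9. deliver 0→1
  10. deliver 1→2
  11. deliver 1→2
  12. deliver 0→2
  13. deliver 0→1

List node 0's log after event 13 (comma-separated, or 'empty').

1. timeout(2):  <2:cand b5 ->
2. deliver 2→0:  <0:foll b5 ->
3. deliver 0→2:  <2:lead b5 ->
4. deliver 2→1:  <1:foll b5 ->
5. deliver 1→2:  nop
6. propose(2,'z'):  nop
7. deliver 2→0:  <0:foll b5 z>
8. deliver 0→2:  <2:lead b5 z>
9. deliver 0→1:  nop
10. deliver 1→2:  nop
11. deliver 1→2:  nop
12. deliver 0→2:  nop
13. deliver 0→1:  nop

z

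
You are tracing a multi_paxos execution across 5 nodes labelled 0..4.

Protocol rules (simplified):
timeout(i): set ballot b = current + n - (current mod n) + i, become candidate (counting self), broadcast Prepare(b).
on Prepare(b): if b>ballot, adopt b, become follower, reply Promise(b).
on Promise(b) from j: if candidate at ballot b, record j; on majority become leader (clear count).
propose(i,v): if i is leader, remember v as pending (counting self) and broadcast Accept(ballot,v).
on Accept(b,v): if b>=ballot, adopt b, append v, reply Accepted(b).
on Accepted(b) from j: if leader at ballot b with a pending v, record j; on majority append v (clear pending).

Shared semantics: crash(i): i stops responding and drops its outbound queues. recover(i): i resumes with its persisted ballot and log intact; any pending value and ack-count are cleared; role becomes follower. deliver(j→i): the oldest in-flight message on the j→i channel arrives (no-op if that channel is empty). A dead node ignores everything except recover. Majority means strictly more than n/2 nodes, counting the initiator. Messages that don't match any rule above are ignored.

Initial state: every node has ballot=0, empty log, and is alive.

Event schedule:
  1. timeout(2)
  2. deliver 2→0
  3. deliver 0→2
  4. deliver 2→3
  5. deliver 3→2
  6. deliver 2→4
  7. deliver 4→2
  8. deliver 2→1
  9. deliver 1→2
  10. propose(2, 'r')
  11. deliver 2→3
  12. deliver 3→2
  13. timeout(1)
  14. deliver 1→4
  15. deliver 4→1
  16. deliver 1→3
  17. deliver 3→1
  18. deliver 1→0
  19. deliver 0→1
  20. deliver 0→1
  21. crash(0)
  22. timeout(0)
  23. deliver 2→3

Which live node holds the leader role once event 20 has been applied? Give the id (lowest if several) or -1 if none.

step 1 timeout(2): 2={cand,b=7,log=-}
step 2 deliver 2→0: 0={foll,b=7,log=-}
step 3 deliver 0→2: —
step 4 deliver 2→3: 3={foll,b=7,log=-}
step 5 deliver 3→2: 2={lead,b=7,log=-}
step 6 deliver 2→4: 4={foll,b=7,log=-}
step 7 deliver 4→2: —
step 8 deliver 2→1: 1={foll,b=7,log=-}
step 9 deliver 1→2: —
step 10 propose(2,'r'): —
step 11 deliver 2→3: 3={foll,b=7,log=r}
step 12 deliver 3→2: —
step 13 timeout(1): 1={cand,b=11,log=-}
step 14 deliver 1→4: 4={foll,b=11,log=-}
step 15 deliver 4→1: —
step 16 deliver 1→3: 3={foll,b=11,log=r}
step 17 deliver 3→1: 1={lead,b=11,log=-}
step 18 deliver 1→0: 0={foll,b=11,log=-}
step 19 deliver 0→1: —
step 20 deliver 0→1: —

1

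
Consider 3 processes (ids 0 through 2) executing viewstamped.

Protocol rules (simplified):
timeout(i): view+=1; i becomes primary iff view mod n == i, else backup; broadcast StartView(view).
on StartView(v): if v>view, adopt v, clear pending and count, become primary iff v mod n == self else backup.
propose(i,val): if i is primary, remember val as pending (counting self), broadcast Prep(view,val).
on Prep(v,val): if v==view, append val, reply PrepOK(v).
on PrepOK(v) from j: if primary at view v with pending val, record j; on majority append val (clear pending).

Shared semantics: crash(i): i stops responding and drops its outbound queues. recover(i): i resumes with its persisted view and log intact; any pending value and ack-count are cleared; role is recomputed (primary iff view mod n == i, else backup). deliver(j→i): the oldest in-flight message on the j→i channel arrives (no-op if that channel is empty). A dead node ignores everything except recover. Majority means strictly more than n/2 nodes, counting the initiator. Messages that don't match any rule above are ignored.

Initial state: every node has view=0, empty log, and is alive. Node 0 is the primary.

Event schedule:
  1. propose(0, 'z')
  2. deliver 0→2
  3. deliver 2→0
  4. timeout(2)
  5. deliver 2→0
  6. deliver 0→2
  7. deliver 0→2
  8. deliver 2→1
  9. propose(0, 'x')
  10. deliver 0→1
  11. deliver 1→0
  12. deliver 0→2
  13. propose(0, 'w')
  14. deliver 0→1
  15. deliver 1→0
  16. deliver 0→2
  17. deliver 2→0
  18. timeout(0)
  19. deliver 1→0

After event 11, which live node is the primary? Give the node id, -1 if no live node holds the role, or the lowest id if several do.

step 1 propose(0,'z'): —
step 2 deliver 0→2: 2={back,v=0,log=z}
step 3 deliver 2→0: 0={prim,v=0,log=z}
step 4 timeout(2): 2={back,v=1,log=z}
step 5 deliver 2→0: 0={back,v=1,log=z}
step 6 deliver 0→2: —
step 7 deliver 0→2: —
step 8 deliver 2→1: 1={prim,v=1,log=-}
step 9 propose(0,'x'): —
step 10 deliver 0→1: —
step 11 deliver 1→0: —

1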